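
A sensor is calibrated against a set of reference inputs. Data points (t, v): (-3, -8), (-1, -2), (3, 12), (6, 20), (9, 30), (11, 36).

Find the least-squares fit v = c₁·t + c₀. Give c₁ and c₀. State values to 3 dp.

c₁ = 3.149, c₀ = 1.544

The normal system AᵀA·[c₁, c₀]ᵀ = Aᵀv is [[257, 25]; [25, 6]]·[c₁, c₀]ᵀ = [848, 88]ᵀ.
Determinant 257·6 − 25² = 917.
c₁ = (848·6 − 25·88)/917 = 2888/917; c₀ = (257·88 − 25·848)/917 = 1416/917.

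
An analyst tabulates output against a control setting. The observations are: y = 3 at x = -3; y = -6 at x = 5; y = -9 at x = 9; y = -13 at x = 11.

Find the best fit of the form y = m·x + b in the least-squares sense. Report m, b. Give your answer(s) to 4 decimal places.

AᵀA·[m, b]ᵀ = Aᵀy reads: 236·m + 22·b = -263;  22·m + 4·b = -25.
(Σx·x = 236, Σx = 22, Σ1 = 4, Σx·y = -263, Σy = -25.)
Δ = 236·4 − 22² = 460.
m = ((-263)·4 − 22·(-25))/460 = -251/230; b = (236·(-25) − 22·(-263))/460 = -57/230.

m = -1.0913, b = -0.2478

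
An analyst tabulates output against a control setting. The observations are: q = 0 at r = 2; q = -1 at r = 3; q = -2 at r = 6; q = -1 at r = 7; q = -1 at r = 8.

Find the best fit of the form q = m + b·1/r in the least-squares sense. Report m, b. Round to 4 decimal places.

The normal system MᵀM·[m, b]ᵀ = Mᵀq is [[5, 71/56]; [71/56, 11993/28224]]·[m, b]ᵀ = [-5, -157/168]ᵀ.
Eliminating b: (11993/28224)·(row 1) − (71/56)·(row 2) gives (3649/7056)·m = (11993/28224)·(-5) − (71/56)·(-157/168) = -6631/7056, so m = -6631/3649.
Then b = ((-157/168) − (71/56)·(-6631/3649))/(11993/28224) = 11760/3649.

m = -1.8172, b = 3.2228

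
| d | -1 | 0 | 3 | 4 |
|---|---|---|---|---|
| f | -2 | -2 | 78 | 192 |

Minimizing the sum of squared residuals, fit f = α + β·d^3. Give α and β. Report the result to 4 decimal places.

α = -1.0643, β = 3.0029

The normal system XᵀX·[α, β]ᵀ = Xᵀf is [[4, 90]; [90, 4826]]·[α, β]ᵀ = [266, 14396]ᵀ.
det = 4·4826 − 90² = 11204.
α = (266·4826 − 90·14396)/11204 = -2981/2801; β = (4·14396 − 90·266)/11204 = 8411/2801.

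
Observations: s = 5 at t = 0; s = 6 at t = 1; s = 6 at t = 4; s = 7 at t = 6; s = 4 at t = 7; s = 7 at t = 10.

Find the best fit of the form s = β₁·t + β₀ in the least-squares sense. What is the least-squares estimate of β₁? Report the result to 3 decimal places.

β₁ = 0.093

From the data, Σt·t = 202, Σt = 28, Σ1 = 6.
And Σt·s = 170, Σs = 35.
So MᵀM·[β₁, β₀]ᵀ = Mᵀs: [[202, 28]; [28, 6]]·[β₁, β₀]ᵀ = [170, 35]ᵀ.
Eliminating β₀: 6·(row 1) − 28·(row 2) gives 428·β₁ = 6·170 − 28·35 = 40, so β₁ = 10/107.
Then β₀ = (35 − 28·(10/107))/6 = 1155/214.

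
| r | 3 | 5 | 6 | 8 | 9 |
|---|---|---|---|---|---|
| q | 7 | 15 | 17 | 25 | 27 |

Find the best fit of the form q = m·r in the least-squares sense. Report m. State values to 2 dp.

m = 2.98

Setting ∂/∂m … = 0 gives: 215·m = 641.
Hence m = 641 / 215 ≈ 2.9814.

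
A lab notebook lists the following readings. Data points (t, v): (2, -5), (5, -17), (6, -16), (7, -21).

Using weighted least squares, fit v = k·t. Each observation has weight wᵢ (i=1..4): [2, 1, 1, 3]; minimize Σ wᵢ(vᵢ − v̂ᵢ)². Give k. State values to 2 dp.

Forming AᵀWA = [[216]] and AᵀWv = [-642]ᵀ gives AᵀWA·[k]ᵀ = AᵀWv.
Hence k = -642 / 216 ≈ -2.97222.

k = -2.97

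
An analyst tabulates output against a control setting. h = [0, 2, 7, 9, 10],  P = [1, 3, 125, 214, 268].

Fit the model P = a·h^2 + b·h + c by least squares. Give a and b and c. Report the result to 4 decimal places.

a = 3.0627, b = -3.7777, c = 0.0217

Compute the Gram sums: Σh^2·h^2 = 18978, Σh^2·h = 2080, Σh^2 = 234, Σh·h = 234, Σh = 28, Σ1 = 5.
Moment sums: Σh^2·P = 50271, Σh·P = 5487, ΣP = 611.
Solving the 3×3 system (Gaussian elimination) gives a = 209677/68462, b = -258627/68462, c = 742/34231.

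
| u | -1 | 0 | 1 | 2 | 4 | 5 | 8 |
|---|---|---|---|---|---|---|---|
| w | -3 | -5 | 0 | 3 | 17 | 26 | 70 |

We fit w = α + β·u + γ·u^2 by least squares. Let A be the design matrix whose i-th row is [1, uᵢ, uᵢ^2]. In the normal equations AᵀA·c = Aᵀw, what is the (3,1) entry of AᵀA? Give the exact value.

Row 3 ↔ basis u^2, column 1 ↔ basis 1, so (AᵀA)_{3,1} = Σᵢ u^2 = (1)·(1) + (0)·(1) + (1)·(1) + (4)·(1) + (16)·(1) + (25)·(1) + (64)·(1) = 111.

111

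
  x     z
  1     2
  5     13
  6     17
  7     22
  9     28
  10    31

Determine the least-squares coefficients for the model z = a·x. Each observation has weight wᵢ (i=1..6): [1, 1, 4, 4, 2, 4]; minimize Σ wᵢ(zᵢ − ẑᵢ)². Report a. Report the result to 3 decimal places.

a = 3.055

Compute the Gram sums: Σwᵢ·x·x = 928.
For MᵀWz: Σwᵢ·x·z = 2835.
a = 2835/928 = 3.05496.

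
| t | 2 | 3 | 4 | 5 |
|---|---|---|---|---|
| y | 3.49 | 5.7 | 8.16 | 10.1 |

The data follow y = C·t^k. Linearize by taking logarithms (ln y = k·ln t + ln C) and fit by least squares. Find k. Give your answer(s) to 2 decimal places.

With ln yᵢ as the transformed response and ln tᵢ as the regressor:
Sums: Σln t = 4.7875, Σ(ln t)² = 6.1995, Σln y = 7.4021, Σln t·ln y = 9.4105.
Normal system: [[6.1995, 4.7875]; [4.7875, 4]]·[k, ln C]ᵀ = [9.4105, 7.4021]ᵀ.
Solving (det = 1.8779): k = 1.17381, ln C = 0.44564.

k = 1.17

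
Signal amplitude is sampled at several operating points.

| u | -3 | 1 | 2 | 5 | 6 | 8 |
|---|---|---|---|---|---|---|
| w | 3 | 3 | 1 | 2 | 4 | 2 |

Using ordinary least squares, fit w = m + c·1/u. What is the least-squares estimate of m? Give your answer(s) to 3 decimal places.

m = 2.592

The normal system XᵀX·[m, c]ᵀ = Xᵀw is [[6, 199/120]; [199/120, 20801/14400]]·[m, c]ᵀ = [15, 229/60]ᵀ.
Δ = 6·(20801/14400) − (199/120)² = 17041/2880.
m = (15·(20801/14400) − (199/120)·(229/60))/(17041/2880) = 220873/85205; c = (6·(229/60) − (199/120)·15)/(17041/2880) = -5688/17041.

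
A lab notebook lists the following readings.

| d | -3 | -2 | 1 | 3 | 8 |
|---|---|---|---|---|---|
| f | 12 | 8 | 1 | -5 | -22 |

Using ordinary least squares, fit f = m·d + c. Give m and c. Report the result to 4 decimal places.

AᵀA·[m, c]ᵀ = Aᵀf reads: 87·m + 7·c = -242;  7·m + 5·c = -6.
(Σd·d = 87, Σd = 7, Σ1 = 5, Σd·f = -242, Σf = -6.)
Determinant 87·5 − 7² = 386.
m = ((-242)·5 − 7·(-6))/386 = -584/193; c = (87·(-6) − 7·(-242))/386 = 586/193.

m = -3.0259, c = 3.0363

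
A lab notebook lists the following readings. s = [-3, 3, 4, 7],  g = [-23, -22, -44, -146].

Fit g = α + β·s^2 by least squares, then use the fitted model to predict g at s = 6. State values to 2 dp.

ĝ = -105.84

Setting ∂/∂α … = 0 gives: 4·α + 83·β = -235;  83·α + 2819·β = -8263.
(Σ1 = 4, Σs^2 = 83, Σs^2·s^2 = 2819, Σg = -235, Σs^2·g = -8263.)
Eliminating β: 2819·(row 1) − 83·(row 2) gives 4387·α = 2819·(-235) − 83·(-8263) = 23364, so α = 23364/4387.
Then β = ((-8263) − 83·(23364/4387))/2819 = -13547/4387.
At s = 6: ĝ = (23364/4387)·(1) + (-13547/4387)·(36) = -464328/4387.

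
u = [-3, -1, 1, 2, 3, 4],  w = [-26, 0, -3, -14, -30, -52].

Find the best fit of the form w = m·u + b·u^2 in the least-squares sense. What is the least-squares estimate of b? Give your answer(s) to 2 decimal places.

The normal equations are: 40·m + 72·b = -251;  72·m + 436·b = -1395.
(Σu·u = 40, Σu·u^2 = 72, Σu^2·u^2 = 436, Σu·w = -251, Σu^2·w = -1395.)
Eliminating b: 436·(row 1) − 72·(row 2) gives 12256·m = 436·(-251) − 72·(-1395) = -8996, so m = -2249/3064.
Then b = ((-1395) − 72·(-2249/3064))/436 = -1179/383.

b = -3.08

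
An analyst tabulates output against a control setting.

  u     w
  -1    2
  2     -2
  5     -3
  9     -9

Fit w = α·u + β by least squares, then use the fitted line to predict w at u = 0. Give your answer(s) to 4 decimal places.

AᵀA·[α, β]ᵀ = Aᵀw reads: 111·α + 15·β = -102;  15·α + 4·β = -12.
det = 111·4 − 15² = 219.
α = ((-102)·4 − 15·(-12))/219 = -76/73; β = (111·(-12) − 15·(-102))/219 = 66/73.
At u = 0: ŵ = (-76/73)·(0) + (66/73)·(1) = 66/73.

ŵ = 0.9041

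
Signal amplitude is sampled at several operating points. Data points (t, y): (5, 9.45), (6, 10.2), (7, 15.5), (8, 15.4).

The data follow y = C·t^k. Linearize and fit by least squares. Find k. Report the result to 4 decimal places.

Taking logs, ln y = k·ln t + ln C, so regress ln y on ln t.
Σln t = 7.4265, Σ(ln t)² = 13.9113, Σln y = 10.0436, Σln t·ln y = 18.7954.
Normal system: [[13.9113, 7.4265]; [7.4265, 4]]·[k, ln C]ᵀ = [18.7954, 10.0436]ᵀ.
Δ = 13.9113·4 − (7.4265)² = 0.4917; k = (18.7954·4 − 7.4265·10.0436)/0.4917 = 1.20417, ln C = (13.9113·10.0436 − 7.4265·18.7954)/0.4917 = 0.27519.

k = 1.2042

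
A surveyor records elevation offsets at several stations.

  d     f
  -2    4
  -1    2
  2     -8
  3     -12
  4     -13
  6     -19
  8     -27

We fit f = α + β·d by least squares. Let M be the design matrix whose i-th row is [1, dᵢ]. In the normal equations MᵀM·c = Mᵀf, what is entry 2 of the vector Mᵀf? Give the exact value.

-444

Entry 2 ↔ basis d, so (Mᵀf)_{2} = Σᵢ (d)·fᵢ = (-2)·(4) + (-1)·(2) + (2)·(-8) + (3)·(-12) + (4)·(-13) + (6)·(-19) + (8)·(-27) = -444.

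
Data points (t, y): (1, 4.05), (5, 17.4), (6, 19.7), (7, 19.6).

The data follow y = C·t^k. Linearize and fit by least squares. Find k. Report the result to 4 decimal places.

k = 0.8517

Let Y = ln y. Fitting Y = k·ln t + ln C by least squares:
XᵀX = [[9.5873, 5.3471]; [5.3471, 4]], rhs = [15.7280, 10.2113]ᵀ  (here Σln t = 5.3471, Σ(ln t)² = 9.5873, Σln y = 10.2113, Σln t·ln y = 15.7280).
Slope k = (n·Σln t·ln y − Σln t·Σln y)/(n·Σ(ln t)² − (Σln t)²) = (4·15.7280 − 5.3471·10.2113)/9.7575 = 0.85174; ln C = (Σln y − k·Σln t)/n = 1.41425.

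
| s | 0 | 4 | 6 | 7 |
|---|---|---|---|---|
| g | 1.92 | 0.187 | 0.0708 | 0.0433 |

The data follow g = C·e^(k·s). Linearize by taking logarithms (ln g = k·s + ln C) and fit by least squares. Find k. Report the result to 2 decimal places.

With ln gᵢ as the transformed response and sᵢ as the regressor:
AᵀA = [[101.0000, 17.0000]; [17.0000, 4]], rhs = [-44.5712, -6.8118]ᵀ  (here Σs = 17.0000, Σ(s)² = 101.0000, Σln g = -6.8118, Σs·ln g = -44.5712).
Δ = 101.0000·4 − (17.0000)² = 115.0000; k = (-44.5712·4 − 17.0000·-6.8118)/115.0000 = -0.54334, ln C = (101.0000·-6.8118 − 17.0000·-44.5712)/115.0000 = 0.60623.

k = -0.54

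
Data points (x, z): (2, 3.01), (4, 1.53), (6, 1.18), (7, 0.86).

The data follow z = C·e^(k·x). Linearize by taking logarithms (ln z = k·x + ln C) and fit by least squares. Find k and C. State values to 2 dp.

Linearized form: ln z = k·x + ln C. From the 4 transformed points,
XᵀX = [[105.0000, 19.0000]; [19.0000, 4]], rhs = [3.8423, 1.5419]ᵀ  (here Σx = 19.0000, Σ(x)² = 105.0000, Σln z = 1.5419, Σx·ln z = 3.8423).
Solving (det = 59.0000): k = -0.23605, ln C = 1.50671, so C = exp(1.50671) = 4.51188.

k = -0.24, C = 4.51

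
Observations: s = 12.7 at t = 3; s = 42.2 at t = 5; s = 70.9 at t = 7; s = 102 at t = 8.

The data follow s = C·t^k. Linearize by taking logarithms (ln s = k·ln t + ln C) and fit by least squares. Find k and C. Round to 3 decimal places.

k = 2.072, C = 1.355

Let Y = ln s. Fitting Y = k·ln t + ln C by least squares:
AᵀA = [[11.9079, 6.7334]; [6.7334, 4]], rhs = [26.7248, 15.1703]ᵀ  (here Σln t = 6.7334, Σ(ln t)² = 11.9079, Σln s = 15.1703, Σln t·ln s = 26.7248).
Δ = 11.9079·4 − (6.7334)² = 2.2928; k = (26.7248·4 − 6.7334·15.1703)/2.2928 = 2.07249, ln C = (11.9079·15.1703 − 6.7334·26.7248)/2.2928 = 0.30385, so C = exp(0.30385) = 1.35506.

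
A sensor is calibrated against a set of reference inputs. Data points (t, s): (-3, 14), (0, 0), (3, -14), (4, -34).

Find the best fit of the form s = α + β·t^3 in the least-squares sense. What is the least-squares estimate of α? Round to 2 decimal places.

α = -0.07

Sums needed: Σ1 = 4, Σt^3 = 64, Σt^3·t^3 = 5554.
Moment sums: Σs = -34, Σt^3·s = -2932.
So XᵀX·[α, β]ᵀ = Xᵀs: [[4, 64]; [64, 5554]]·[α, β]ᵀ = [-34, -2932]ᵀ.
Determinant 4·5554 − 64² = 18120.
α = ((-34)·5554 − 64·(-2932))/18120 = -99/1510; β = (4·(-2932) − 64·(-34))/18120 = -398/755.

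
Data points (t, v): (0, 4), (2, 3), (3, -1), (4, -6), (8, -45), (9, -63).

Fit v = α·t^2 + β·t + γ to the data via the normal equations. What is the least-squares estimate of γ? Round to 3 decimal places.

γ = 3.757

Compute the Gram sums: Σt^2·t^2 = 11010, Σt^2·t = 1340, Σt^2 = 174, Σt·t = 174, Σt = 26, Σ1 = 6.
And Σt^2·v = -8076, Σt·v = -948, Σv = -108.
Inverting the 3×3 Gram matrix, [α, β, γ]ᵀ = [-5488/5599, 8616/5599, 21034/5599]ᵀ.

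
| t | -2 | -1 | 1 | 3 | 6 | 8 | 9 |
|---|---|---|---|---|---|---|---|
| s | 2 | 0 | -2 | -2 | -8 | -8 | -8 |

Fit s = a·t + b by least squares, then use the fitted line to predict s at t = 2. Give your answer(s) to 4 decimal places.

ŝ = -2.3719

The normal equations are: 196·a + 24·b = -196;  24·a + 7·b = -26.
(Σt·t = 196, Σt = 24, Σ1 = 7, Σt·s = -196, Σs = -26.)
Determinant 196·7 − 24² = 796.
a = ((-196)·7 − 24·(-26))/796 = -187/199; b = (196·(-26) − 24·(-196))/796 = -98/199.
At t = 2: ŝ = (-187/199)·(2) + (-98/199)·(1) = -472/199.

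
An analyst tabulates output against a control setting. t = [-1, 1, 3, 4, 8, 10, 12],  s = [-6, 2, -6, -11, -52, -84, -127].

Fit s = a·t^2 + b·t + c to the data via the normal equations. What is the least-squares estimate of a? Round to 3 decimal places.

a = -1.039

Setting ∂/∂a … = 0 gives: 35171·a + 3331·b + 335·c = -30250;  3331·a + 335·b + 37·c = -2834;  335·a + 37·b + 7·c = -284.
(Σt^2·t^2 = 35171, Σt^2·t = 3331, Σt^2 = 335, Σt·t = 335, Σt = 37, Σ1 = 7, Σt^2·s = -30250, Σt·s = -2834, Σs = -284.)
Inverting the 3×3 Gram matrix, [a, b, c]ᵀ = [-141775/136507, 281615/136507, -241874/136507]ᵀ.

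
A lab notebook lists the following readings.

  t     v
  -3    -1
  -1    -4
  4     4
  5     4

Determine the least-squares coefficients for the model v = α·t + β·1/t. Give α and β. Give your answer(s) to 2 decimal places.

α = 0.60, β = 3.07

From the data, Σt·t = 51, Σt·1/t = 4, Σ1/t·1/t = 4369/3600.
Moment sums: Σt·v = 43, Σ1/t·v = 92/15.
So XᵀX·[α, β]ᵀ = Xᵀv: [[51, 4]; [4, 4369/3600]]·[α, β]ᵀ = [43, 92/15]ᵀ.
det = 51·(4369/3600) − 4² = 55073/1200.
α = (43·(4369/3600) − 4·(92/15))/(55073/1200) = 99547/165219; β = (51·(92/15) − 4·43)/(55073/1200) = 168960/55073.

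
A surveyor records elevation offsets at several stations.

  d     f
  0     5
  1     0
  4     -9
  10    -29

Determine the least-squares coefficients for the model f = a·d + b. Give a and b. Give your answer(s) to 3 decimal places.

a = -3.329, b = 4.235

Normal-equation sums: Σd·d = 117, Σd = 15, Σ1 = 4.
Right-hand side: Σd·f = -326, Σf = -33.
XᵀX·[a, b]ᵀ = Xᵀf becomes [[117, 15]; [15, 4]]·[a, b]ᵀ = [-326, -33]ᵀ.
Δ = 117·4 − 15² = 243.
a = ((-326)·4 − 15·(-33))/243 = -809/243; b = (117·(-33) − 15·(-326))/243 = 343/81.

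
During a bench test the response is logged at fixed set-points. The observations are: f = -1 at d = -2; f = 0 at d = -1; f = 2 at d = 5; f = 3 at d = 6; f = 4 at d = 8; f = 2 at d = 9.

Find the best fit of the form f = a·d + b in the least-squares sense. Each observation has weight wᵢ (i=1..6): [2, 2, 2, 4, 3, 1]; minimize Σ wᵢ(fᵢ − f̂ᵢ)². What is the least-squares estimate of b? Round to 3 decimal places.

b = 0.185

Entries of AᵀWA: Σwᵢ·d·d = 477, Σwᵢ·d = 61, Σwᵢ·1 = 14.
And Σwᵢ·d·f = 210, Σwᵢ·f = 28.
Determinant 477·14 − 61² = 2957.
a = (210·14 − 61·28)/2957 = 1232/2957; b = (477·28 − 61·210)/2957 = 546/2957.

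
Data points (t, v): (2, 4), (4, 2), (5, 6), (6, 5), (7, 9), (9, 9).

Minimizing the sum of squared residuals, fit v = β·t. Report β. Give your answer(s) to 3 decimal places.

Entries of MᵀM: Σt·t = 211.
Right-hand side: Σt·v = 220.
MᵀM·[β]ᵀ = Mᵀv becomes [[211]]·[β]ᵀ = [220]ᵀ.
β = 220/211 = 1.04265.

β = 1.043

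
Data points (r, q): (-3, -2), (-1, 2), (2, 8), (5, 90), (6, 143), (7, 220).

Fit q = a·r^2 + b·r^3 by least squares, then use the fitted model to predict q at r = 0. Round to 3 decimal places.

q̂ = 0.000

With design matrix M, MᵀM = [[4420, 27496]; [27496, 180724]] and Mᵀq = [18194, 117714]ᵀ.
Δ = 4420·180724 − 27496² = 42770064.
a = (18194·180724 − 27496·117714)/42770064 = 6428539/5346258; b = (4420·117714 − 27496·18194)/42770064 = 2504207/5346258.
At r = 0: q̂ = (6428539/5346258)·(0) + (2504207/5346258)·(0) = 0.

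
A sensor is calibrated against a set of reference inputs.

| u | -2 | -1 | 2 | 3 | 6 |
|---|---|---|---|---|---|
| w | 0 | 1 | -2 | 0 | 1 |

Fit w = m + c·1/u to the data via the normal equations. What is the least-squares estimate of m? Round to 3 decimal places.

Normal-equation sums: Σ1 = 5, Σ1/u = -1/2, Σ1/u·1/u = 59/36.
For Aᵀw: Σw = 0, Σ1/u·w = -11/6.
Normal equations: [[5, -1/2]; [-1/2, 59/36]]·[m, c]ᵀ = [0, -11/6]ᵀ.
Determinant 5·(59/36) − (-1/2)² = 143/18.
m = (0·(59/36) − (-1/2)·(-11/6))/(143/18) = -3/26; c = (5·(-11/6) − (-1/2)·0)/(143/18) = -15/13.

m = -0.115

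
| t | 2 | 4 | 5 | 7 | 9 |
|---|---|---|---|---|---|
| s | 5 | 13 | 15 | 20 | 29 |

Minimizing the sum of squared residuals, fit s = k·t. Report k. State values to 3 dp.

AᵀA·[k]ᵀ = Aᵀs reads: 175·k = 538.
(Σt·t = 175, Σt·s = 538.)
Hence k = 538 / 175 ≈ 3.07429.

k = 3.074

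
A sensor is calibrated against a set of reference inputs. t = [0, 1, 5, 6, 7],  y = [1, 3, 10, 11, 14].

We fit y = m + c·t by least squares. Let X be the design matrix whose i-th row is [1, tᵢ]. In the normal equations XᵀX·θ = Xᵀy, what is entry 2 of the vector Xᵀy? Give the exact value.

Entry 2 ↔ basis t, so (Xᵀy)_{2} = Σᵢ (t)·yᵢ = (0)·(1) + (1)·(3) + (5)·(10) + (6)·(11) + (7)·(14) = 217.

217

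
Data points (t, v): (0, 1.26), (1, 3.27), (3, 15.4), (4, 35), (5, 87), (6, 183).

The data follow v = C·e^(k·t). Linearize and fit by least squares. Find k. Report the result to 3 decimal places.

k = 0.826

Taking logs, ln v = k·t + ln C, so regress ln v on t.
Σt = 19.0000, Σ(t)² = 87.0000, Σln v = 17.3810, Σt·ln v = 77.1957.
Equations: 87.0000·k + 19.0000·ln C = 77.1957;  19.0000·k + 6·ln C = 17.3810.
Solving (det = 161.0000): k = 0.82568, ln C = 0.28217.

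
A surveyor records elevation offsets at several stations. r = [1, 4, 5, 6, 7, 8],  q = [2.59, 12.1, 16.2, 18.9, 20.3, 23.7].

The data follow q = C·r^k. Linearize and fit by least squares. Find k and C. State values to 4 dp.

k = 1.0754, C = 2.6589

Let Y = ln q. Fitting Y = k·ln r + ln C by least squares:
Σln r = 8.8128, Σ(ln r)² = 15.8331, Σln q = 15.3451, Σln r·ln q = 25.6457.
Normal system: [[15.8331, 8.8128]; [8.8128, 6]]·[k, ln C]ᵀ = [25.6457, 15.3451]ᵀ.
Solving (det = 17.3327): k = 1.07543, ln C = 0.97793, so C = exp(0.97793) = 2.65895.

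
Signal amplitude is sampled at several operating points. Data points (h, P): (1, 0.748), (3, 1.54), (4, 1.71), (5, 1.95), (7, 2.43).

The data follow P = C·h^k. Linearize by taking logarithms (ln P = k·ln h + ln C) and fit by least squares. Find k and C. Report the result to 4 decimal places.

k = 0.5987, C = 0.7584

With ln Pᵢ as the transformed response and ln hᵢ as the regressor:
XᵀX = [[9.5056, 6.0403]; [6.0403, 5]], rhs = [4.0207, 2.2336]ᵀ  (here Σln h = 6.0403, Σ(ln h)² = 9.5056, Σln P = 2.2336, Σln h·ln P = 4.0207).
Slope k = (n·Σln h·ln P − Σln h·Σln P)/(n·Σ(ln h)² − (Σln h)²) = (5·4.0207 − 6.0403·2.2336)/11.0434 = 0.59870; ln C = (Σln P − k·Σln h)/n = -0.27653, so C = exp(-0.27653) = 0.75841.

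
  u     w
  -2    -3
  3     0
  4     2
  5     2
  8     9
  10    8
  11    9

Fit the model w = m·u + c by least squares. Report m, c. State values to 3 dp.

m = 1.023, c = -1.845

Setting ∂/∂m … = 0 gives: 339·m + 39·c = 275;  39·m + 7·c = 27.
(Σu·u = 339, Σu = 39, Σ1 = 7, Σu·w = 275, Σw = 27.)
Eliminating c: 7·(row 1) − 39·(row 2) gives 852·m = 7·275 − 39·27 = 872, so m = 218/213.
Then c = (27 − 39·(218/213))/7 = -131/71.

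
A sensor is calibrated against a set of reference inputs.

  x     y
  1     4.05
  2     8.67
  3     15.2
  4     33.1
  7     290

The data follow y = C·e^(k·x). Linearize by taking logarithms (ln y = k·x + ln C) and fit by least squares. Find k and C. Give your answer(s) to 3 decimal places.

k = 0.710, C = 1.969

With ln yᵢ as the transformed response and xᵢ as the regressor:
Σx = 17.0000, Σ(x)² = 79.0000, Σln y = 15.4493, Σx·ln y = 67.5696.
Equations: 79.0000·k + 17.0000·ln C = 67.5696;  17.0000·k + 5·ln C = 15.4493.
Slope k = (n·Σx·ln y − Σx·Σln y)/(n·Σ(x)² − (Σx)²) = (5·67.5696 − 17.0000·15.4493)/106.0000 = 0.70953; ln C = (Σln y − k·Σx)/n = 0.67746, so C = exp(0.67746) = 1.96886.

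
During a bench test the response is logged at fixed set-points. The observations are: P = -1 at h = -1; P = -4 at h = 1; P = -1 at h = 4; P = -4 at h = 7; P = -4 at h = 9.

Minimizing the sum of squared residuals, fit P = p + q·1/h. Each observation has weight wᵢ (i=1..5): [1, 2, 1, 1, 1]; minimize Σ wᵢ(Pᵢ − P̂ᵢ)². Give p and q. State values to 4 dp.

Entries of MᵀWM: Σwᵢ·1 = 6, Σwᵢ·1/h = 379/252, Σwᵢ·1/h·1/h = 196561/63504.
Right-hand side: Σwᵢ·P = -18, Σwᵢ·1/h·P = -2083/252.
det = 6·(196561/63504) − (379/252)² = 1035725/63504.
p = ((-18)·(196561/63504) − (379/252)·(-2083/252))/(1035725/63504) = -2748641/1035725; q = (6·(-2083/252) − (379/252)·(-18))/(1035725/63504) = -1430352/1035725.

p = -2.6538, q = -1.3810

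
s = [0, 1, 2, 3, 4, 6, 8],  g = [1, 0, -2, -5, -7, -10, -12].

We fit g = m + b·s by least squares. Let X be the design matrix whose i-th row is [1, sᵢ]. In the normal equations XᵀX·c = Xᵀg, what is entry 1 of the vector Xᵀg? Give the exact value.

Entry 1 ↔ basis 1, so (Xᵀg)_{1} = Σᵢ gᵢ = (1)·(1) + (1)·(0) + (1)·(-2) + (1)·(-5) + (1)·(-7) + (1)·(-10) + (1)·(-12) = -35.

-35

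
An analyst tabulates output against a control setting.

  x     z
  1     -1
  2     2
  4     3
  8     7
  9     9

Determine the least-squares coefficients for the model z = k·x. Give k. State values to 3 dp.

Normal-equation sums: Σx·x = 166.
Moment sums: Σx·z = 152.
Normal equations: [[166]]·[k]ᵀ = [152]ᵀ.
Hence k = 152 / 166 ≈ 0.915663.

k = 0.916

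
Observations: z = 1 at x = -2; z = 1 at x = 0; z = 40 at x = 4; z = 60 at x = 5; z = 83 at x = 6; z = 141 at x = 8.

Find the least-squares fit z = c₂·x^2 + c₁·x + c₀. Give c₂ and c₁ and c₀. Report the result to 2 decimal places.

c₂ = 1.85, c₁ = 2.79, c₀ = -0.19

MᵀM·[c₂, c₁, c₀]ᵀ = Mᵀz reads: 6289·c₂ + 909·c₁ + 145·c₀ = 14156;  909·c₂ + 145·c₁ + 21·c₀ = 2084;  145·c₂ + 21·c₁ + 6·c₀ = 326.
Solving the 3×3 system (Gaussian elimination) gives c₂ = 4789/2585, c₁ = 7201/2585, c₀ = -486/2585.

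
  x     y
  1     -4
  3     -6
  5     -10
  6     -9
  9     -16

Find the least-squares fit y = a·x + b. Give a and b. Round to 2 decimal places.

a = -1.47, b = -1.96

Normal-equation sums: Σx·x = 152, Σx = 24, Σ1 = 5.
And Σx·y = -270, Σy = -45.
Normal equations: [[152, 24]; [24, 5]]·[a, b]ᵀ = [-270, -45]ᵀ.
Determinant 152·5 − 24² = 184.
a = ((-270)·5 − 24·(-45))/184 = -135/92; b = (152·(-45) − 24·(-270))/184 = -45/23.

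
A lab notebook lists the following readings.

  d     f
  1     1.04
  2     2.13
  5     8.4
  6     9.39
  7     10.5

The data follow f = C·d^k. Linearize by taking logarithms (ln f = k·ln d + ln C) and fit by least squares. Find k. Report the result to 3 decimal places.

Taking logs, ln f = k·ln d + ln C, so regress ln f on ln d.
Σln d = 6.0403, Σ(ln d)² = 10.0677, Σln f = 7.5146, Σln d·ln f = 12.5378.
Equations: 10.0677·k + 6.0403·ln C = 12.5378;  6.0403·k + 5·ln C = 7.5146.
Solving (det = 13.8539): k = 1.24868, ln C = -0.00555.

k = 1.249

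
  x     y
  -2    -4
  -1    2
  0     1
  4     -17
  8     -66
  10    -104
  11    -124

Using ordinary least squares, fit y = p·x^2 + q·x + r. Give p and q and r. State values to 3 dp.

p = -1.009, q = -0.314, r = 0.890

Normal-equation sums: Σx^2·x^2 = 29010, Σx^2·x = 2898, Σx^2 = 306, Σx·x = 306, Σx = 30, Σ1 = 7.
Right-hand side: Σx^2·y = -29914, Σx·y = -2994, Σy = -312.
AᵀA·[p, q, r]ᵀ = Aᵀy becomes [[29010, 2898, 306]; [2898, 306, 30]; [306, 30, 7]]·[p, q, r]ᵀ = [-29914, -2994, -312]ᵀ.
Inverting the 3×3 Gram matrix, [p, q, r]ᵀ = [-2098/2079, -1961/6237, 1850/2079]ᵀ.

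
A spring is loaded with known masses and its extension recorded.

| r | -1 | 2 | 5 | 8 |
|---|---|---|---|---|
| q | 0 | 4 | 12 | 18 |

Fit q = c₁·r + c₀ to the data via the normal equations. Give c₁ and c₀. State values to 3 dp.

Sums needed: Σr·r = 94, Σr = 14, Σ1 = 4.
For Mᵀq: Σr·q = 212, Σq = 34.
So MᵀM·[c₁, c₀]ᵀ = Mᵀq: [[94, 14]; [14, 4]]·[c₁, c₀]ᵀ = [212, 34]ᵀ.
det = 94·4 − 14² = 180.
c₁ = (212·4 − 14·34)/180 = 31/15; c₀ = (94·34 − 14·212)/180 = 19/15.

c₁ = 2.067, c₀ = 1.267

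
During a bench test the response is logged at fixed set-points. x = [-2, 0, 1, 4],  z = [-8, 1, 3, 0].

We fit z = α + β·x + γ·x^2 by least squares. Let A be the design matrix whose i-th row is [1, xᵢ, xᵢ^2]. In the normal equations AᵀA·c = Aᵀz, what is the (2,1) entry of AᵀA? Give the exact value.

Row 2 ↔ basis x, column 1 ↔ basis 1, so (AᵀA)_{2,1} = Σᵢ x = (-2)·(1) + (0)·(1) + (1)·(1) + (4)·(1) = 3.

3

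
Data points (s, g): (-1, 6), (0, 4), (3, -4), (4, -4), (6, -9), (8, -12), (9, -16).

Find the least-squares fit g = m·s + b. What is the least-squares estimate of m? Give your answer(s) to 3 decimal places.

With design matrix M, MᵀM = [[207, 29]; [29, 7]] and Mᵀg = [-328, -35]ᵀ.
det = 207·7 − 29² = 608.
m = ((-328)·7 − 29·(-35))/608 = -1281/608; b = (207·(-35) − 29·(-328))/608 = 2267/608.

m = -2.107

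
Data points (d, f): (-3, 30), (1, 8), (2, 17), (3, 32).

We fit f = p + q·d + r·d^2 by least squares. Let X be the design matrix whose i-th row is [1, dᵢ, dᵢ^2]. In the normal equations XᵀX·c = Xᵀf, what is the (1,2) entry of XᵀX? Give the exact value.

3

Row 1 ↔ basis 1, column 2 ↔ basis d, so (XᵀX)_{1,2} = Σᵢ d = (1)·(-3) + (1)·(1) + (1)·(2) + (1)·(3) = 3.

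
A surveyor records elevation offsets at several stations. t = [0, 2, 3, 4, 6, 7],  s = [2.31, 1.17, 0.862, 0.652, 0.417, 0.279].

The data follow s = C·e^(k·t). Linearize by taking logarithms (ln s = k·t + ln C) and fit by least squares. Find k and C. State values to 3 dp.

Let Y = ln s. Fitting Y = k·t + ln C by least squares:
XᵀX = [[114.0000, 22.0000]; [22.0000, 6]], rhs = [-16.0262, -1.7332]ᵀ  (here Σt = 22.0000, Σ(t)² = 114.0000, Σln s = -1.7332, Σt·ln s = -16.0262).
Solving (det = 200.0000): k = -0.29014, ln C = 0.77497, so C = exp(0.77497) = 2.17052.

k = -0.290, C = 2.171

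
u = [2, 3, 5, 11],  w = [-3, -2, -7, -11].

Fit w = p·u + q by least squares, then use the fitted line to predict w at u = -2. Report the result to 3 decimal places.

Setting ∂/∂p … = 0 gives: 159·p + 21·q = -168;  21·p + 4·q = -23.
(Σu·u = 159, Σu = 21, Σ1 = 4, Σu·w = -168, Σw = -23.)
det = 159·4 − 21² = 195.
p = ((-168)·4 − 21·(-23))/195 = -63/65; q = (159·(-23) − 21·(-168))/195 = -43/65.
At u = -2: ŵ = (-63/65)·(-2) + (-43/65)·(1) = 83/65.

ŵ = 1.277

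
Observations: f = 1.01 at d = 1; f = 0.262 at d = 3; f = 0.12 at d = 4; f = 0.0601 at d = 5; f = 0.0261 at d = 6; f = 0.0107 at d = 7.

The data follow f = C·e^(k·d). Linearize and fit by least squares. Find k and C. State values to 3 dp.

Linearized form: ln f = k·d + ln C. From the 6 transformed points,
Σd = 26.0000, Σ(d)² = 136.0000, Σln f = -14.4448, Σd·ln f = -80.1856.
Equations: 136.0000·k + 26.0000·ln C = -80.1856;  26.0000·k + 6·ln C = -14.4448.
Δ = 136.0000·6 − (26.0000)² = 140.0000; k = (-80.1856·6 − 26.0000·-14.4448)/140.0000 = -0.75392, ln C = (136.0000·-14.4448 − 26.0000·-80.1856)/140.0000 = 0.85951, so C = exp(0.85951) = 2.36201.

k = -0.754, C = 2.362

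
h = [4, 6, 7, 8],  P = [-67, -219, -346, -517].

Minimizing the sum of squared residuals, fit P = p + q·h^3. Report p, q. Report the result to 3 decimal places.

p = -2.306, q = -1.004

From the data, Σ1 = 4, Σh^3 = 1135, Σh^3·h^3 = 430545.
For MᵀP: ΣP = -1149, Σh^3·P = -434974.
MᵀM·[p, q]ᵀ = MᵀP becomes [[4, 1135]; [1135, 430545]]·[p, q]ᵀ = [-1149, -434974]ᵀ.
Δ = 4·430545 − 1135² = 433955.
p = ((-1149)·430545 − 1135·(-434974))/433955 = -200143/86791; q = (4·(-434974) − 1135·(-1149))/433955 = -435781/433955.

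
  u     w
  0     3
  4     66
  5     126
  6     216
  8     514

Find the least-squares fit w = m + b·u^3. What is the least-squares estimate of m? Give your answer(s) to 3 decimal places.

m = 1.818

AᵀA·[m, b]ᵀ = Aᵀw reads: 5·m + 917·b = 925;  917·m + 328521·b = 329798.
det = 5·328521 − 917² = 801716.
m = (925·328521 − 917·329798)/801716 = 1457159/801716; b = (5·329798 − 917·925)/801716 = 800765/801716.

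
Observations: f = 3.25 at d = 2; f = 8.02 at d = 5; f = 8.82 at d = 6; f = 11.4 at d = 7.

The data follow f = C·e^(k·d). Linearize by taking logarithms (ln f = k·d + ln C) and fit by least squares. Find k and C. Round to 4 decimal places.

k = 0.2506, C = 2.0439

Taking logs, ln f = k·d + ln C, so regress ln f on d.
Σd = 20.0000, Σ(d)² = 114.0000, Σln f = 7.8712, Σd·ln f = 42.8644.
Equations: 114.0000·k + 20.0000·ln C = 42.8644;  20.0000·k + 4·ln C = 7.8712.
Solving (det = 56.0000): k = 0.25059, ln C = 0.71485, so C = exp(0.71485) = 2.04388.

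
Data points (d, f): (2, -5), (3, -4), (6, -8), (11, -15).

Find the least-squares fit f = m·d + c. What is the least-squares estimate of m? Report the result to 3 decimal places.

m = -1.204

Normal-equation sums: Σd·d = 170, Σd = 22, Σ1 = 4.
Moment sums: Σd·f = -235, Σf = -32.
Normal equations: [[170, 22]; [22, 4]]·[m, c]ᵀ = [-235, -32]ᵀ.
Eliminating c: 4·(row 1) − 22·(row 2) gives 196·m = 4·(-235) − 22·(-32) = -236, so m = -59/49.
Then c = ((-32) − 22·(-59/49))/4 = -135/98.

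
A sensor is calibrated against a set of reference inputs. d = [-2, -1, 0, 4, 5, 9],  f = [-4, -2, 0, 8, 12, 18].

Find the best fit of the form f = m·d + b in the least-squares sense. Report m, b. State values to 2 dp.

m = 2.06, b = 0.19

The normal system MᵀM·[m, b]ᵀ = Mᵀf is [[127, 15]; [15, 6]]·[m, b]ᵀ = [264, 32]ᵀ.
Determinant 127·6 − 15² = 537.
m = (264·6 − 15·32)/537 = 368/179; b = (127·32 − 15·264)/537 = 104/537.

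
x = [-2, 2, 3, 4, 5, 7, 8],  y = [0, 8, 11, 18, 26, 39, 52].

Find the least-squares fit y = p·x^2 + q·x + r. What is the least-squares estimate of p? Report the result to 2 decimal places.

p = 0.53

Forming MᵀM = [[7491, 1071, 171]; [1071, 171, 27]; [171, 27, 7]] and Mᵀy = [6308, 940, 154]ᵀ gives MᵀM·[p, q, r]ᵀ = Mᵀy.
Row-reducing yields p = 129/242, q = 4127/2178, r = 202/121.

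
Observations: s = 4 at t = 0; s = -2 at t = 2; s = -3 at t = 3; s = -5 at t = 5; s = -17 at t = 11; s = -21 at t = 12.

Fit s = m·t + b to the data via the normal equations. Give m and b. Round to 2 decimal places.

m = -1.93, b = 3.30

Normal-equation sums: Σt·t = 303, Σt = 33, Σ1 = 6.
For Aᵀs: Σt·s = -477, Σs = -44.
Normal equations: [[303, 33]; [33, 6]]·[m, b]ᵀ = [-477, -44]ᵀ.
Eliminating b: 6·(row 1) − 33·(row 2) gives 729·m = 6·(-477) − 33·(-44) = -1410, so m = -470/243.
Then b = ((-44) − 33·(-470/243))/6 = 803/243.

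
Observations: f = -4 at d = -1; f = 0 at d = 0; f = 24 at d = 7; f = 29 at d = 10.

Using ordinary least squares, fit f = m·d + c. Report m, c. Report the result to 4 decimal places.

MᵀM·[m, c]ᵀ = Mᵀf reads: 150·m + 16·c = 462;  16·m + 4·c = 49.
Determinant 150·4 − 16² = 344.
m = (462·4 − 16·49)/344 = 133/43; c = (150·49 − 16·462)/344 = -21/172.

m = 3.0930, c = -0.1221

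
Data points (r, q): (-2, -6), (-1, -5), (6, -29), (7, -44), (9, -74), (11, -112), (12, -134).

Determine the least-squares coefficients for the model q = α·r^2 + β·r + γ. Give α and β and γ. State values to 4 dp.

Sums needed: Σr^2·r^2 = 45652, Σr^2·r = 4338, Σr^2 = 436, Σr·r = 436, Σr = 42, Σ1 = 7.
Moment sums: Σr^2·q = -42071, Σr·q = -3971, Σq = -404.
Normal equations: [[45652, 4338, 436]; [4338, 436, 42]; [436, 42, 7]]·[α, β, γ]ᵀ = [-42071, -3971, -404]ᵀ.
Inverting the 3×3 Gram matrix, [α, β, γ]ᵀ = [-521569/510854, 586145/510854, -257073/255427]ᵀ.

α = -1.0210, β = 1.1474, γ = -1.0064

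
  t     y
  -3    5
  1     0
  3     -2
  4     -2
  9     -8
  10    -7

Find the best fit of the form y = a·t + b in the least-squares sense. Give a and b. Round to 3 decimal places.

a = -0.958, b = 1.500

Setting ∂/∂a … = 0 gives: 216·a + 24·b = -171;  24·a + 6·b = -14.
(Σt·t = 216, Σt = 24, Σ1 = 6, Σt·y = -171, Σy = -14.)
Eliminating b: 6·(row 1) − 24·(row 2) gives 720·a = 6·(-171) − 24·(-14) = -690, so a = -23/24.
Then b = ((-14) − 24·(-23/24))/6 = 3/2.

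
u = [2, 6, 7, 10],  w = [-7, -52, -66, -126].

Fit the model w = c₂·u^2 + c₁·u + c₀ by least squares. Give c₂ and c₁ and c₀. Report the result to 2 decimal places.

c₂ = -0.96, c₁ = -3.34, c₀ = 3.42

The normal equations are: 13713·c₂ + 1567·c₁ + 189·c₀ = -17734;  1567·c₂ + 189·c₁ + 25·c₀ = -2048;  189·c₂ + 25·c₁ + 4·c₀ = -251.
(Σu^2·u^2 = 13713, Σu^2·u = 1567, Σu^2 = 189, Σu·u = 189, Σu = 25, Σ1 = 4, Σu^2·w = -17734, Σu·w = -2048, Σw = -251.)
Row-reducing yields c₂ = -7511/7832, c₁ = -26141/7832, c₀ = 1219/356.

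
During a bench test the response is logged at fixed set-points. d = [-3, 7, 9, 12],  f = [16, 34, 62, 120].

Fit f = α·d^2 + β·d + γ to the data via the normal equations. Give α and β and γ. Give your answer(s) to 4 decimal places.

α = 1.0282, β = -2.3241, γ = -0.2201

The normal equations are: 29779·α + 2773·β + 283·γ = 24112;  2773·α + 283·β + 25·γ = 2188;  283·α + 25·β + 4·γ = 232.
(Σd^2·d^2 = 29779, Σd^2·d = 2773, Σd^2 = 283, Σd·d = 283, Σd = 25, Σ1 = 4, Σd^2·f = 24112, Σd·f = 2188, Σf = 232.)
Solving the 3×3 system (Gaussian elimination) gives α = 401/390, β = -11783/5070, γ = -186/845.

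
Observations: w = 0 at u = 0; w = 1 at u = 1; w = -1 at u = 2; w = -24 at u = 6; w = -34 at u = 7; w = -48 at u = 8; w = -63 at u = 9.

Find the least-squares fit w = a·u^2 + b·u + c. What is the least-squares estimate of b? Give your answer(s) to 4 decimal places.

From the data, Σu^2·u^2 = 14371, Σu^2·u = 1809, Σu^2 = 235, Σu·u = 235, Σu = 33, Σ1 = 7.
Moment sums: Σu^2·w = -10708, Σu·w = -1334, Σw = -169.
Inverting the 3×3 Gram matrix, [a, b, c]ᵀ = [-1689/1694, 6901/3388, -925/3388]ᵀ.

b = 2.0369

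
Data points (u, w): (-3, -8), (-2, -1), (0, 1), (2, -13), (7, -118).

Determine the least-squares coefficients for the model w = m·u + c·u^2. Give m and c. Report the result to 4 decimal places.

With design matrix A, AᵀA = [[66, 316]; [316, 2514]] and Aᵀw = [-826, -5910]ᵀ.
Determinant 66·2514 − 316² = 66068.
m = ((-826)·2514 − 316·(-5910))/66068 = -52251/16517; c = (66·(-5910) − 316·(-826))/66068 = -32261/16517.

m = -3.1635, c = -1.9532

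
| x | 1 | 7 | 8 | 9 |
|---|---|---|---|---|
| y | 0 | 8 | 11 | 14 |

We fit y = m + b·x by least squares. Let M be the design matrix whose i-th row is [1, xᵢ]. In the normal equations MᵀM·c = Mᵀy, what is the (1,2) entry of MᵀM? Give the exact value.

Row 1 ↔ basis 1, column 2 ↔ basis x, so (MᵀM)_{1,2} = Σᵢ x = (1)·(1) + (1)·(7) + (1)·(8) + (1)·(9) = 25.

25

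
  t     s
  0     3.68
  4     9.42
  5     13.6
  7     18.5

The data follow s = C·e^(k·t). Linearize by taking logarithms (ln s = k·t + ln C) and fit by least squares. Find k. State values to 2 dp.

Let Y = ln s. Fitting Y = k·t + ln C by least squares:
Σt = 16.0000, Σ(t)² = 90.0000, Σln s = 9.0736, Σt·ln s = 42.4461.
Normal system: [[90.0000, 16.0000]; [16.0000, 4]]·[k, ln C]ᵀ = [42.4461, 9.0736]ᵀ.
Solving (det = 104.0000): k = 0.23661, ln C = 1.32198.

k = 0.24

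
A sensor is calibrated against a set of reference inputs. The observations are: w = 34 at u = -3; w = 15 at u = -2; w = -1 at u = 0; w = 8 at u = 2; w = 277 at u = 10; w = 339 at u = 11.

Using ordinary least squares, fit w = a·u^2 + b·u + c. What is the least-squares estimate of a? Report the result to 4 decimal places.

Sums needed: Σu^2·u^2 = 24754, Σu^2·u = 2304, Σu^2 = 238, Σu·u = 238, Σu = 18, Σ1 = 6.
And Σu^2·w = 69117, Σu·w = 6383, Σw = 672.
XᵀX·[a, b, c]ᵀ = Xᵀw becomes [[24754, 2304, 238]; [2304, 238, 18]; [238, 18, 6]]·[a, b, c]ᵀ = [69117, 6383, 672]ᵀ.
Solving the 3×3 system (Gaussian elimination) gives a = 1303941/434330, b = -191899/86866, c = -99774/217165.

a = 3.0022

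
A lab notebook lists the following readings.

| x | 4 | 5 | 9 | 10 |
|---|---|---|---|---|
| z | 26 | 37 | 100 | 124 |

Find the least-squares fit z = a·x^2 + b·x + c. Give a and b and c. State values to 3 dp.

a = 1.300, b = -2.046, c = 13.923

Normal-equation sums: Σx^2·x^2 = 17442, Σx^2·x = 1918, Σx^2 = 222, Σx·x = 222, Σx = 28, Σ1 = 4.
And Σx^2·z = 21841, Σx·z = 2429, Σz = 287.
Row-reducing yields a = 13/10, b = -133/65, c = 181/13.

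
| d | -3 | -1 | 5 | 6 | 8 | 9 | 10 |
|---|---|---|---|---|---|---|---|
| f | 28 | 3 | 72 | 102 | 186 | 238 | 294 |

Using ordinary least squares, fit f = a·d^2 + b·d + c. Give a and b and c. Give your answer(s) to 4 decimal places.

Compute the Gram sums: Σd^2·d^2 = 22660, Σd^2·d = 2554, Σd^2 = 316, Σd·d = 316, Σd = 34, Σ1 = 7.
For Aᵀf: Σd^2·f = 66309, Σd·f = 7455, Σf = 923.
AᵀA·[a, b, c]ᵀ = Aᵀf becomes [[22660, 2554, 316]; [2554, 316, 34]; [316, 34, 7]]·[a, b, c]ᵀ = [66309, 7455, 923]ᵀ.
Solving the 3×3 system (Gaussian elimination) gives a = 803479/265734, b = -193139/265734, c = -21022/18981.

a = 3.0236, b = -0.7268, c = -1.1075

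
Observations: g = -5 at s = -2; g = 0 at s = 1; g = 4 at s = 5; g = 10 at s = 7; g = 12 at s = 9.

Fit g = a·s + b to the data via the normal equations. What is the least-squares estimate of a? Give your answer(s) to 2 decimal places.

a = 1.55

The normal system XᵀX·[a, b]ᵀ = Xᵀg is [[160, 20]; [20, 5]]·[a, b]ᵀ = [208, 21]ᵀ.
Determinant 160·5 − 20² = 400.
a = (208·5 − 20·21)/400 = 31/20; b = (160·21 − 20·208)/400 = -2.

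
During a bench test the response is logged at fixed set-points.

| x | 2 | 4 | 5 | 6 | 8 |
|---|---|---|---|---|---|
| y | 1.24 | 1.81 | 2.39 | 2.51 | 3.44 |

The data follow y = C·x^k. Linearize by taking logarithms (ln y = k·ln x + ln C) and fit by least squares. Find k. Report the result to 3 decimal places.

Linearized form: ln y = k·ln x + ln C. From the 5 transformed points,
Σln x = 7.5601, Σ(ln x)² = 12.5270, Σln y = 3.8355, Σln x·ln y = 6.5919.
Equations: 12.5270·k + 7.5601·ln C = 6.5919;  7.5601·k + 5·ln C = 3.8355.
Solving (det = 5.4804): k = 0.72315, ln C = -0.32631.

k = 0.723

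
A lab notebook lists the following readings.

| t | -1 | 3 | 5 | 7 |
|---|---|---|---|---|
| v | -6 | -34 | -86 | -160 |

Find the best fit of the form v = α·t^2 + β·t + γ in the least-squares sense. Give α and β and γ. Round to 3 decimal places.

α = -3.034, β = -1.091, γ = -3.966

With design matrix A, AᵀA = [[3108, 494, 84]; [494, 84, 14]; [84, 14, 4]] and Aᵀv = [-10302, -1646, -286]ᵀ.
Row-reducing yields α = -267/88, β = -12/11, γ = -349/88.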